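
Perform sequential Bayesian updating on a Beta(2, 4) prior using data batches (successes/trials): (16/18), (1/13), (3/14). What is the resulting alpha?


Accumulate successes: 20
Posterior alpha = prior alpha + sum of successes
= 2 + 20 = 22

22


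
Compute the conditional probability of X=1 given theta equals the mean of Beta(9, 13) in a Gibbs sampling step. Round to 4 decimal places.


Mean of Beta(9, 13) = 0.4091
P(X=1 | theta=0.4091) = 0.4091

0.4091


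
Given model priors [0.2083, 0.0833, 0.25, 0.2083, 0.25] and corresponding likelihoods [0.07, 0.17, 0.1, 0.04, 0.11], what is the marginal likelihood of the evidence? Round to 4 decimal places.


P(E) = sum_i P(M_i) P(E|M_i)
= 0.0146 + 0.0142 + 0.025 + 0.0083 + 0.0275
= 0.0896

0.0896


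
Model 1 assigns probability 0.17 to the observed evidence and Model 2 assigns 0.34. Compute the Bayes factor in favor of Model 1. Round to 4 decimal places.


BF = P(data|M1) / P(data|M2)
= 0.17 / 0.34 = 0.5

0.5


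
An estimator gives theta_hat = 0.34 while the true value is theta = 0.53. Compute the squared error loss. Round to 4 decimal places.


The squared error loss is (theta_hat - theta)^2
= (0.34 - 0.53)^2
= (-0.19)^2 = 0.0361

0.0361


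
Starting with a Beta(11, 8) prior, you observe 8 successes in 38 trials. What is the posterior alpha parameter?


For a Beta-Binomial conjugate model:
Posterior alpha = prior alpha + number of successes
= 11 + 8 = 19

19


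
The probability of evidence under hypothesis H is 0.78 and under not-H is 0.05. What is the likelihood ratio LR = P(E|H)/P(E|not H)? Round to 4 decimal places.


LR = 0.78 / 0.05
= 15.6

15.6


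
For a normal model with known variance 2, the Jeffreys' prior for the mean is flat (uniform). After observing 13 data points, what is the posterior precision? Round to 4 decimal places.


Jeffreys' prior for normal mean (known variance) is flat.
Prior precision = 0.
Posterior precision = prior_prec + n/sigma^2 = 0 + 13/2
= 6.5

6.5


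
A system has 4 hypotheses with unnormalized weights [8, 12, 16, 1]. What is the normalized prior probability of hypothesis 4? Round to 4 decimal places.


The normalized prior is the weight divided by the total.
Total weight = 37
P(H4) = 1 / 37 = 0.027

0.027


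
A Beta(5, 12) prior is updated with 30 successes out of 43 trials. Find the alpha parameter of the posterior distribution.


In the Beta-Binomial conjugate update:
alpha_post = alpha_prior + successes
= 5 + 30
= 35

35


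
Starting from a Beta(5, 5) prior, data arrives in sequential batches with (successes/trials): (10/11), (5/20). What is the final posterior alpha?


In sequential Bayesian updating, we sum all successes.
Total successes = 15
Final alpha = 5 + 15 = 20

20


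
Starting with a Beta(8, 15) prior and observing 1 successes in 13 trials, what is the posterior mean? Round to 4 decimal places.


Posterior parameters: alpha = 8 + 1 = 9
beta = 15 + 12 = 27
Posterior mean = alpha / (alpha + beta) = 9 / 36
= 0.25

0.25


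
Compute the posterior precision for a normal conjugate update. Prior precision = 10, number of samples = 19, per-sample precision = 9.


tau_post = tau_0 + n * tau
= 10 + 19 * 9 = 181

181


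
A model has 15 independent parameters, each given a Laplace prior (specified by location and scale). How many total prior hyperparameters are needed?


Each Laplace prior needs 2 hyperparameters (location and scale).
Total = 2 * 15 = 30

30


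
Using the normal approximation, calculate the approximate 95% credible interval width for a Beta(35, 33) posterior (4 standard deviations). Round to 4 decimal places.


Var(Beta) = 35*33/(68^2 * 69) = 0.0036
SD = 0.0602
Width ~ 4*SD = 0.2407

0.2407


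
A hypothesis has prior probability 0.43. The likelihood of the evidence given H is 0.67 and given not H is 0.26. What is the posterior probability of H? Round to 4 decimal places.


Using Bayes' theorem:
P(E) = 0.43 * 0.67 + 0.57 * 0.26
P(E) = 0.4363
P(H|E) = (0.43 * 0.67) / 0.4363 = 0.6603

0.6603


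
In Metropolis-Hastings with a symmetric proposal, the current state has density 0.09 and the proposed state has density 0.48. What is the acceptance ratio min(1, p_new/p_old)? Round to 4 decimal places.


Ratio = p_new / p_old = 0.48 / 0.09 = 5.3333
Acceptance = min(1, 5.3333) = 1.0

1.0


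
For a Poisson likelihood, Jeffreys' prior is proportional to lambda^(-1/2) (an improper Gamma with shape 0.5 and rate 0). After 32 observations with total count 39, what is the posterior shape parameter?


Jeffreys' prior for Poisson is proportional to lambda^(-1/2).
Posterior is Gamma(0.5 + S, 0 + n) = Gamma(0.5 + 39, 32).
Posterior shape = 0.5 + S = 0.5 + 39 = 39.5

39.5


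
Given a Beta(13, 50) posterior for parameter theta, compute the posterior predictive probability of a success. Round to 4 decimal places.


For a Beta-Bernoulli model, the predictive probability is the mean:
P(success) = 13/(13+50) = 13/63 = 0.2063

0.2063


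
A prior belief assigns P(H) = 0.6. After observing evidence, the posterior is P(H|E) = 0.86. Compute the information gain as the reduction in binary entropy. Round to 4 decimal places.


H(prior) = -0.6*log2(0.6) - 0.4*log2(0.4)
= 0.971
H(post) = -0.86*log2(0.86) - 0.14*log2(0.14)
= 0.5842
IG = 0.971 - 0.5842 = 0.3867

0.3867


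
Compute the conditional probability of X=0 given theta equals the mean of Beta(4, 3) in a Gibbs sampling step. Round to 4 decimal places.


Mean of Beta(4, 3) = 0.5714
P(X=0 | theta=0.5714) = 0.4286

0.4286


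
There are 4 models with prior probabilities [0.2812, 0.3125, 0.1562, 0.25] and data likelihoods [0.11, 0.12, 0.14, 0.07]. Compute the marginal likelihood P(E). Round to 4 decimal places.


P(E) = sum over models of P(M_i) * P(E|M_i)
= 0.2812*0.11 + 0.3125*0.12 + 0.1562*0.14 + 0.25*0.07
= 0.1078

0.1078


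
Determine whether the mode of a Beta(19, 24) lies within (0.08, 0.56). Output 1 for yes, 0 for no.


First find the mode: (a-1)/(a+b-2) = 0.439
Is 0.439 in (0.08, 0.56)? 1

1


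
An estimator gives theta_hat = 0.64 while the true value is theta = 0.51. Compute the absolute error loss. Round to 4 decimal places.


The absolute error loss is |theta_hat - theta|
= |0.64 - 0.51|
= 0.13

0.13


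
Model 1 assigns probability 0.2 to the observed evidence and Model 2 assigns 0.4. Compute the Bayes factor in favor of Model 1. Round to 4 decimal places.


BF = P(data|M1) / P(data|M2)
= 0.2 / 0.4 = 0.5

0.5


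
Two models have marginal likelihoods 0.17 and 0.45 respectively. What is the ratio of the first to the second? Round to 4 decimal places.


Evidence ratio = 0.17 / 0.45
= 0.3778

0.3778


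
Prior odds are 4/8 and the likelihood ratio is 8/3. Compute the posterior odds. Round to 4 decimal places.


Posterior odds = prior odds * likelihood ratio
= (4/8) * (8/3)
= 32 / 24
= 1.3333

1.3333


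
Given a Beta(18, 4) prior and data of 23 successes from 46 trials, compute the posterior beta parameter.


Number of failures = 46 - 23 = 23
Posterior beta = 4 + 23 = 27

27


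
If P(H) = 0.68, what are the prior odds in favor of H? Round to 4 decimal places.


Prior odds = P(H) / (1 - P(H))
= 0.68 / 0.32
= 2.125

2.125


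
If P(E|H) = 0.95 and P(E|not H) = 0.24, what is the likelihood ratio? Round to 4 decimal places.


Likelihood ratio = P(E|H) / P(E|not H)
= 0.95 / 0.24
= 3.9583

3.9583


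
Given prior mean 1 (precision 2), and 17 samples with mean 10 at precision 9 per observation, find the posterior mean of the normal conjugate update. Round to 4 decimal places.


The posterior mean is a precision-weighted average of prior and data.
Post. prec. = 2 + 153 = 155
Post. mean = (2 + 1530)/155 = 1532/155 = 9.8839

9.8839


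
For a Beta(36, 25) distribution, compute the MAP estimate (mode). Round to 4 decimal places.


MAP = mode = (a-1)/(a+b-2)
= (36-1)/(36+25-2)
= 35/59 = 0.5932

0.5932


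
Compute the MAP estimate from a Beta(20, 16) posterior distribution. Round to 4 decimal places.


MAP = mode of Beta distribution
= (alpha - 1)/(alpha + beta - 2)
= (20-1)/(20+16-2)
= 19/34 = 0.5588

0.5588


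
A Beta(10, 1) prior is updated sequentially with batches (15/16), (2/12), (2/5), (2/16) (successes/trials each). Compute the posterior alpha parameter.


Sequential conjugate updating is equivalent to a single batch update.
Total successes across all batches = 21
alpha_posterior = alpha_prior + total_successes = 10 + 21
= 31

31


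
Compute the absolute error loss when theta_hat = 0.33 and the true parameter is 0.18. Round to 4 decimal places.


L = |theta_hat - theta_true|
= |0.33 - 0.18| = 0.15

0.15


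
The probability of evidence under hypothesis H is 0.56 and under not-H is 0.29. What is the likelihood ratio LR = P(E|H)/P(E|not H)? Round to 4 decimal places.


LR = 0.56 / 0.29
= 1.931

1.931


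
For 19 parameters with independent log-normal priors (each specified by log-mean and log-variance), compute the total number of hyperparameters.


A log-normal prior has 2 hyperparameters per parameter.
Total = 19 * 2 = 38

38


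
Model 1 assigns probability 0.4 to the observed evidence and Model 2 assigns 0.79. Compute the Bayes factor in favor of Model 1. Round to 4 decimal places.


BF = P(data|M1) / P(data|M2)
= 0.4 / 0.79 = 0.5063

0.5063


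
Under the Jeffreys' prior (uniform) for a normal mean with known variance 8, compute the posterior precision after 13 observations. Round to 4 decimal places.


Prior precision = 0 (flat prior).
Post. prec. = 0 + n/var = 13/8 = 1.625

1.625


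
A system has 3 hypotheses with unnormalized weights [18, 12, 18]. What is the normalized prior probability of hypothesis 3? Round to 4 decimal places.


The normalized prior is the weight divided by the total.
Total weight = 48
P(H3) = 18 / 48 = 0.375

0.375


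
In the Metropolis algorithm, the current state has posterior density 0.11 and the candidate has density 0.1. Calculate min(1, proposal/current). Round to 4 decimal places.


Ratio = 0.1/0.11 = 0.9091
Acceptance probability = min(1, 0.9091)
= 0.9091

0.9091


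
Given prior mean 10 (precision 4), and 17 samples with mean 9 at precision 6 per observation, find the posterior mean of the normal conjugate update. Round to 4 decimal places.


The posterior mean is a precision-weighted average of prior and data.
Post. prec. = 4 + 102 = 106
Post. mean = (40 + 918)/106 = 958/106 = 9.0377

9.0377


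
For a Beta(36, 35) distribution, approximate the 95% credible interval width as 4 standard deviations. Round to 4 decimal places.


Variance of Beta(a,b) = ab / ((a+b)^2 * (a+b+1))
= 36*35 / ((71)^2 * 72)
= 0.0035
SD = sqrt(0.0035) = 0.0589
Width = 4 * SD = 0.2357

0.2357


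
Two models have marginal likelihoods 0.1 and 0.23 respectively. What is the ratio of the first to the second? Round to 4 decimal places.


Evidence ratio = 0.1 / 0.23
= 0.4348

0.4348


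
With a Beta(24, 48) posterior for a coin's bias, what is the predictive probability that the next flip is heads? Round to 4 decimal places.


The predictive probability equals the posterior mean.
P(next = heads) = alpha / (alpha + beta)
= 24 / 72 = 0.3333

0.3333


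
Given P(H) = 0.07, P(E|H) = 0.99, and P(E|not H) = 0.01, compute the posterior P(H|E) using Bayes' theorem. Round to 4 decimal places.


By Bayes' theorem: P(H|E) = P(E|H)*P(H) / P(E)
P(E) = P(E|H)*P(H) + P(E|not H)*P(not H)
P(E) = 0.99*0.07 + 0.01*0.93 = 0.0786
P(H|E) = 0.99*0.07 / 0.0786 = 0.8817

0.8817


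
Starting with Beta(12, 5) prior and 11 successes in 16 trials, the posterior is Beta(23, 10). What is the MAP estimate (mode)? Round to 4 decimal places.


The mode of Beta(a, b) when a > 1 and b > 1 is (a-1)/(a+b-2)
= (23 - 1) / (23 + 10 - 2)
= 22 / 31
= 0.7097

0.7097


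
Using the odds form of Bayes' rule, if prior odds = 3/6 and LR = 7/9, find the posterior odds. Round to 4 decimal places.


Bayes' rule in odds form: posterior odds = prior odds * LR
= (3 * 7) / (6 * 9)
= 21/54 = 0.3889

0.3889


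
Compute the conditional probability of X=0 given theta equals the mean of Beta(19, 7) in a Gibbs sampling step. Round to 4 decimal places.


Mean of Beta(19, 7) = 0.7308
P(X=0 | theta=0.7308) = 0.2692

0.2692


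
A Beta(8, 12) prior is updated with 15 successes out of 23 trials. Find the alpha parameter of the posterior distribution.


In the Beta-Binomial conjugate update:
alpha_post = alpha_prior + successes
= 8 + 15
= 23

23


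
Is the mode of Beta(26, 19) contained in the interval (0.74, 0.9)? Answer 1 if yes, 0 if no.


Mode = (a-1)/(a+b-2) = 25/43 = 0.5814
Interval: (0.74, 0.9)
Contains mode? 0

0


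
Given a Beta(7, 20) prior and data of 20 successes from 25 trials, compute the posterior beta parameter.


Number of failures = 25 - 20 = 5
Posterior beta = 20 + 5 = 25

25


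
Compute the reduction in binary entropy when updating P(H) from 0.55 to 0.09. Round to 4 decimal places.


H_before = -p*log2(p) - (1-p)*log2(1-p) for p=0.55: 0.9928
H_after for p=0.09: 0.4365
Reduction = 0.9928 - 0.4365 = 0.5563

0.5563


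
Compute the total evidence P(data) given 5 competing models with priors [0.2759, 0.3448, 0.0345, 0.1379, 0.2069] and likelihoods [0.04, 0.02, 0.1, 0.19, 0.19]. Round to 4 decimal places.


Marginal likelihood = sum P(model_i) * P(data|model_i)
Model 1: 0.2759 * 0.04 = 0.011
Model 2: 0.3448 * 0.02 = 0.0069
Model 3: 0.0345 * 0.1 = 0.0035
Model 4: 0.1379 * 0.19 = 0.0262
Model 5: 0.2069 * 0.19 = 0.0393
Total = 0.0869

0.0869


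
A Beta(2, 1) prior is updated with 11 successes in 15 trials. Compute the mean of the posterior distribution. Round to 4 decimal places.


After update: Beta(13, 5)
Mean = 13 / (13 + 5) = 13 / 18
= 0.7222

0.7222


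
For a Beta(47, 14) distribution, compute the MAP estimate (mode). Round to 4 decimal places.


MAP = mode = (a-1)/(a+b-2)
= (47-1)/(47+14-2)
= 46/59 = 0.7797

0.7797


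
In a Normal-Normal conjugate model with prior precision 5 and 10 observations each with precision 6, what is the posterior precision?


Posterior precision = prior precision + n * observation precision
= 5 + 10 * 6
= 5 + 60 = 65

65


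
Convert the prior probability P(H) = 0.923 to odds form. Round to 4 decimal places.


P(not H) = 1 - 0.923 = 0.077
Odds = 0.923 / 0.077 = 11.987

11.987


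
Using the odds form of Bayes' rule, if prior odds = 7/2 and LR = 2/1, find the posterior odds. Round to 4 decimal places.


Bayes' rule in odds form: posterior odds = prior odds * LR
= (7 * 2) / (2 * 1)
= 14/2 = 7.0

7.0


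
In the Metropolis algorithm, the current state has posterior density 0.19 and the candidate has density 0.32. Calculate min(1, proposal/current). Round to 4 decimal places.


Ratio = 0.32/0.19 = 1.6842
Acceptance probability = min(1, 1.6842)
= 1.0

1.0


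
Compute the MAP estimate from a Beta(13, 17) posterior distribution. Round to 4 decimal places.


MAP = mode of Beta distribution
= (alpha - 1)/(alpha + beta - 2)
= (13-1)/(13+17-2)
= 12/28 = 0.4286

0.4286


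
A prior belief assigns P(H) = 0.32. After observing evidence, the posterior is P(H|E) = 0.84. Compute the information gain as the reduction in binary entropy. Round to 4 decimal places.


H(prior) = -0.32*log2(0.32) - 0.68*log2(0.68)
= 0.9044
H(post) = -0.84*log2(0.84) - 0.16*log2(0.16)
= 0.6343
IG = 0.9044 - 0.6343 = 0.2701

0.2701


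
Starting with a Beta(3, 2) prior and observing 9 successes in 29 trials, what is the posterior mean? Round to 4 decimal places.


Posterior parameters: alpha = 3 + 9 = 12
beta = 2 + 20 = 22
Posterior mean = alpha / (alpha + beta) = 12 / 34
= 0.3529

0.3529


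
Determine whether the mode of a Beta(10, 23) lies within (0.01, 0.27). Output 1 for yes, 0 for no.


First find the mode: (a-1)/(a+b-2) = 0.2903
Is 0.2903 in (0.01, 0.27)? 0

0


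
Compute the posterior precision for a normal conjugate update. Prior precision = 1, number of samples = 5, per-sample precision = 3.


tau_post = tau_0 + n * tau
= 1 + 5 * 3 = 16

16


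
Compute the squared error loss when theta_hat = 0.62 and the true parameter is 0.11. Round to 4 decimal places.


L = (theta_hat - theta_true)^2
= (0.62 - 0.11)^2
= 0.51^2 = 0.2601

0.2601


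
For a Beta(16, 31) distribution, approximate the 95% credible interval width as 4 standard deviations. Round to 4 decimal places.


Variance of Beta(a,b) = ab / ((a+b)^2 * (a+b+1))
= 16*31 / ((47)^2 * 48)
= 0.0047
SD = sqrt(0.0047) = 0.0684
Width = 4 * SD = 0.2736

0.2736


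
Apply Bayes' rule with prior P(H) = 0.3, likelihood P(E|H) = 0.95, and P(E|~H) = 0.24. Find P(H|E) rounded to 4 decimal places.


Step 1: Compute marginal P(E) = P(E|H)P(H) + P(E|~H)P(~H)
= 0.95*0.3 + 0.24*0.7 = 0.453
Step 2: P(H|E) = P(E|H)P(H)/P(E) = 0.285/0.453
= 0.6291

0.6291


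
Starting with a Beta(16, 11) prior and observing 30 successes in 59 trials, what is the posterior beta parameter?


Posterior beta = prior beta + failures
Failures = 59 - 30 = 29
beta_post = 11 + 29 = 40

40


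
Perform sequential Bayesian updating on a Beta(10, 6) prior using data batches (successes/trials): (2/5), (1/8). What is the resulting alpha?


Accumulate successes: 3
Posterior alpha = prior alpha + sum of successes
= 10 + 3 = 13

13


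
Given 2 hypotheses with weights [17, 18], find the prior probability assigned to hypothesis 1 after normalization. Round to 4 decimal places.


To normalize, divide each weight by the sum of all weights.
Sum = 35
Prior(H1) = 17/35 = 0.4857

0.4857


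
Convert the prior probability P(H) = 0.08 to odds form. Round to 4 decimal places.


P(not H) = 1 - 0.08 = 0.92
Odds = 0.08 / 0.92 = 0.087

0.087


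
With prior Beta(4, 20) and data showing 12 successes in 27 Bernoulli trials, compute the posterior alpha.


Conjugate update: alpha_posterior = alpha_prior + k
= 4 + 12 = 16

16


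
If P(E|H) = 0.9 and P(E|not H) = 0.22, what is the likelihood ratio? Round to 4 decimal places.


Likelihood ratio = P(E|H) / P(E|not H)
= 0.9 / 0.22
= 4.0909

4.0909


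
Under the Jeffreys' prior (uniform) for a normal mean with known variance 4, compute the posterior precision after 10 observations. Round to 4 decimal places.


Prior precision = 0 (flat prior).
Post. prec. = 0 + n/var = 10/4 = 2.5

2.5


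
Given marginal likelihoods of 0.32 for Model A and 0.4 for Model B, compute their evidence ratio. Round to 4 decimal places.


Ratio = ML(A) / ML(B) = 0.32/0.4
= 0.8

0.8


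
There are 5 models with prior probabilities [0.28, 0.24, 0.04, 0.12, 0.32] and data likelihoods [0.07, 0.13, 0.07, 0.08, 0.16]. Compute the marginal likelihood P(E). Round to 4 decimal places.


P(E) = sum over models of P(M_i) * P(E|M_i)
= 0.28*0.07 + 0.24*0.13 + 0.04*0.07 + 0.12*0.08 + 0.32*0.16
= 0.1144

0.1144


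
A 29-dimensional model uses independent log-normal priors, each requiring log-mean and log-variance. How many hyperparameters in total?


Per parameter: 2 (log-mean and log-variance).
Total = 29 * 2 = 58

58


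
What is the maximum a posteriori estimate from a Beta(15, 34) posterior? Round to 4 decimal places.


The MAP estimate equals the mode of the distribution.
Mode of Beta(a,b) = (a-1)/(a+b-2)
= 14/47
= 0.2979

0.2979


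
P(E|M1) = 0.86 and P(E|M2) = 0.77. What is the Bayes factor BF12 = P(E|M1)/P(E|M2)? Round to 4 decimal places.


Bayes factor BF12 = P(E|M1) / P(E|M2)
= 0.86 / 0.77
= 1.1169

1.1169


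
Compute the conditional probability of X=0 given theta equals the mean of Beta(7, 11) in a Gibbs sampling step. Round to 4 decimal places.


Mean of Beta(7, 11) = 0.3889
P(X=0 | theta=0.3889) = 0.6111

0.6111


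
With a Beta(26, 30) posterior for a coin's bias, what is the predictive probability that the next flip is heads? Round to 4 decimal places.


The predictive probability equals the posterior mean.
P(next = heads) = alpha / (alpha + beta)
= 26 / 56 = 0.4643

0.4643


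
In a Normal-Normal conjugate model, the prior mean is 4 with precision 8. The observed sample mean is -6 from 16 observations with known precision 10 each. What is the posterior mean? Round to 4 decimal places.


Posterior precision = tau0 + n*tau = 8 + 16*10 = 168
Posterior mean = (tau0*mu0 + n*tau*xbar) / posterior_precision
= (8*4 + 16*10*-6) / 168
= -928 / 168 = -5.5238

-5.5238


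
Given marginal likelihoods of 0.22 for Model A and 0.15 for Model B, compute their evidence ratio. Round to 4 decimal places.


Ratio = ML(A) / ML(B) = 0.22/0.15
= 1.4667

1.4667


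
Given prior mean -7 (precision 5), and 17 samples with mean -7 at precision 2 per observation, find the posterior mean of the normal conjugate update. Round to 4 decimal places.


The posterior mean is a precision-weighted average of prior and data.
Post. prec. = 5 + 34 = 39
Post. mean = (-35 + -238)/39 = -273/39 = -7.0

-7.0


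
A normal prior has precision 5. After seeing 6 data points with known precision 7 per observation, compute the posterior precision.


In the conjugate normal model, precisions add:
tau_posterior = tau_prior + n * tau_data
= 5 + 6*7 = 47

47


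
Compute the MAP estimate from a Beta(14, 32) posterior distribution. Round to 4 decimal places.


MAP = mode of Beta distribution
= (alpha - 1)/(alpha + beta - 2)
= (14-1)/(14+32-2)
= 13/44 = 0.2955

0.2955


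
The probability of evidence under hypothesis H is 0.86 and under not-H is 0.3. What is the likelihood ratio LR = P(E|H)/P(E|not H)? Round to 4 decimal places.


LR = 0.86 / 0.3
= 2.8667

2.8667


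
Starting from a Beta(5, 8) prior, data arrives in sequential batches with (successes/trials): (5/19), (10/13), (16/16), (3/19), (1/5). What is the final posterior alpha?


In sequential Bayesian updating, we sum all successes.
Total successes = 35
Final alpha = 5 + 35 = 40

40


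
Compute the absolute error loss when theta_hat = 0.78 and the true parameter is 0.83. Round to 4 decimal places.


L = |theta_hat - theta_true|
= |0.78 - 0.83| = 0.05

0.05


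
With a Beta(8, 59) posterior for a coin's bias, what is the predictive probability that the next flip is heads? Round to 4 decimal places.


The predictive probability equals the posterior mean.
P(next = heads) = alpha / (alpha + beta)
= 8 / 67 = 0.1194

0.1194


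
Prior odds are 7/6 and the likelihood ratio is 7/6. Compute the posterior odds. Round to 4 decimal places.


Posterior odds = prior odds * likelihood ratio
= (7/6) * (7/6)
= 49 / 36
= 1.3611

1.3611


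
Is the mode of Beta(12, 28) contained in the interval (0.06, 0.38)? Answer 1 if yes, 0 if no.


Mode = (a-1)/(a+b-2) = 11/38 = 0.2895
Interval: (0.06, 0.38)
Contains mode? 1

1


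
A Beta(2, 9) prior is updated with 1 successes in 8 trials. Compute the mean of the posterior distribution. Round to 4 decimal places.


After update: Beta(3, 16)
Mean = 3 / (3 + 16) = 3 / 19
= 0.1579

0.1579


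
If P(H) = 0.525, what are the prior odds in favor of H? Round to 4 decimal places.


Prior odds = P(H) / (1 - P(H))
= 0.525 / 0.475
= 1.1053

1.1053


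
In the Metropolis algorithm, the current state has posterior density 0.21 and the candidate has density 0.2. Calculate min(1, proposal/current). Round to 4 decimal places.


Ratio = 0.2/0.21 = 0.9524
Acceptance probability = min(1, 0.9524)
= 0.9524

0.9524


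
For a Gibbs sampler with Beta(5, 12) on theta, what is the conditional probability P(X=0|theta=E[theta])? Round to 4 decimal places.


E[theta] = 5/(5+12) = 0.2941
P(X=0|theta) = 1 - theta = 0.7059

0.7059


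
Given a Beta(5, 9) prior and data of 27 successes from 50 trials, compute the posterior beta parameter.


Number of failures = 50 - 27 = 23
Posterior beta = 9 + 23 = 32

32


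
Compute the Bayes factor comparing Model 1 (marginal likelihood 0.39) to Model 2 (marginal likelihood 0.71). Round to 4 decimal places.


BF12 = marginal likelihood of M1 / marginal likelihood of M2
= 0.39/0.71
= 0.5493

0.5493


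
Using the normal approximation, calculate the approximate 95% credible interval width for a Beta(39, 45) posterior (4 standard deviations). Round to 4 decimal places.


Var(Beta) = 39*45/(84^2 * 85) = 0.0029
SD = 0.0541
Width ~ 4*SD = 0.2164

0.2164


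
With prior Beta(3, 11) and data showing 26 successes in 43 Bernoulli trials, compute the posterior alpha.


Conjugate update: alpha_posterior = alpha_prior + k
= 3 + 26 = 29

29


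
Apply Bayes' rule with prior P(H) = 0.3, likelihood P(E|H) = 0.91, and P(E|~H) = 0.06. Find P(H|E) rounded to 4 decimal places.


Step 1: Compute marginal P(E) = P(E|H)P(H) + P(E|~H)P(~H)
= 0.91*0.3 + 0.06*0.7 = 0.315
Step 2: P(H|E) = P(E|H)P(H)/P(E) = 0.273/0.315
= 0.8667

0.8667


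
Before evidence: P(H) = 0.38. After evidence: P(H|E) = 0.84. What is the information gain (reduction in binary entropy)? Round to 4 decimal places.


Prior entropy = 0.958
Posterior entropy = 0.6343
Information gain = 0.958 - 0.6343 = 0.3237

0.3237


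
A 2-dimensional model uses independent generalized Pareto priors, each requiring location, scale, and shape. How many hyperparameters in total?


Per parameter: 3 (location, scale, and shape).
Total = 2 * 3 = 6

6


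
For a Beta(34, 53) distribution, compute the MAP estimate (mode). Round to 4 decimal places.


MAP = mode = (a-1)/(a+b-2)
= (34-1)/(34+53-2)
= 33/85 = 0.3882

0.3882


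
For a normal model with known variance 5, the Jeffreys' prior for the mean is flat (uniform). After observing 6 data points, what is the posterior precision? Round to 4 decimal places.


Jeffreys' prior for normal mean (known variance) is flat.
Prior precision = 0.
Posterior precision = prior_prec + n/sigma^2 = 0 + 6/5
= 1.2

1.2


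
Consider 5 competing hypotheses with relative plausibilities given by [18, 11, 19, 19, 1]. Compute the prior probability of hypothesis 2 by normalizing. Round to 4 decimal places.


Sum of weights = 18 + 11 + 19 + 19 + 1 = 68
Normalized prior for H2 = 11 / 68
= 0.1618

0.1618


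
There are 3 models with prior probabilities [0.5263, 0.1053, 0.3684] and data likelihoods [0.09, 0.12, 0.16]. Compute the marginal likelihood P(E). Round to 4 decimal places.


P(E) = sum over models of P(M_i) * P(E|M_i)
= 0.5263*0.09 + 0.1053*0.12 + 0.3684*0.16
= 0.1189

0.1189


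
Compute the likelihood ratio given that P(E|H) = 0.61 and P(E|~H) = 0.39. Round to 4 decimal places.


LR = P(E|H) / P(E|~H)
= 0.61 / 0.39 = 1.5641

1.5641


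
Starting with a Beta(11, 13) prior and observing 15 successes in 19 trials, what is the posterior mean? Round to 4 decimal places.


Posterior parameters: alpha = 11 + 15 = 26
beta = 13 + 4 = 17
Posterior mean = alpha / (alpha + beta) = 26 / 43
= 0.6047

0.6047


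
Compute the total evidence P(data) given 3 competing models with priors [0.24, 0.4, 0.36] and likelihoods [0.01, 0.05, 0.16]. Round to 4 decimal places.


Marginal likelihood = sum P(model_i) * P(data|model_i)
Model 1: 0.24 * 0.01 = 0.0024
Model 2: 0.4 * 0.05 = 0.02
Model 3: 0.36 * 0.16 = 0.0576
Total = 0.08

0.08


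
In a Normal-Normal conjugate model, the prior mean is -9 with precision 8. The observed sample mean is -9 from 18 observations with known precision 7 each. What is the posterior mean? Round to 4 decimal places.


Posterior precision = tau0 + n*tau = 8 + 18*7 = 134
Posterior mean = (tau0*mu0 + n*tau*xbar) / posterior_precision
= (8*-9 + 18*7*-9) / 134
= -1206 / 134 = -9.0

-9.0


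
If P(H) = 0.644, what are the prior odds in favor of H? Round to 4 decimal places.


Prior odds = P(H) / (1 - P(H))
= 0.644 / 0.356
= 1.809

1.809


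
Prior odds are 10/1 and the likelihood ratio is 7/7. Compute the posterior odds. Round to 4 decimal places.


Posterior odds = prior odds * likelihood ratio
= (10/1) * (7/7)
= 70 / 7
= 10.0

10.0


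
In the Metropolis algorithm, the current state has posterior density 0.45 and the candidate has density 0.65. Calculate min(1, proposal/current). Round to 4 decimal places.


Ratio = 0.65/0.45 = 1.4444
Acceptance probability = min(1, 1.4444)
= 1.0

1.0


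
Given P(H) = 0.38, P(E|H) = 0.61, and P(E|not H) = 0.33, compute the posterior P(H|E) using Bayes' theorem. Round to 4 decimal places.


By Bayes' theorem: P(H|E) = P(E|H)*P(H) / P(E)
P(E) = P(E|H)*P(H) + P(E|not H)*P(not H)
P(E) = 0.61*0.38 + 0.33*0.62 = 0.4364
P(H|E) = 0.61*0.38 / 0.4364 = 0.5312

0.5312


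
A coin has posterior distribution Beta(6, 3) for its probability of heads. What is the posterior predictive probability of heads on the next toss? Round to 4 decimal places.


Posterior predictive = E[theta] = alpha/(alpha+beta)
= 6/9
= 0.6667

0.6667


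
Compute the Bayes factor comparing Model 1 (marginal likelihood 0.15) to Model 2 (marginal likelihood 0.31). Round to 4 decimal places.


BF12 = marginal likelihood of M1 / marginal likelihood of M2
= 0.15/0.31
= 0.4839

0.4839


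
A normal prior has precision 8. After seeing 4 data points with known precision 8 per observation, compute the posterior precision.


In the conjugate normal model, precisions add:
tau_posterior = tau_prior + n * tau_data
= 8 + 4*8 = 40

40


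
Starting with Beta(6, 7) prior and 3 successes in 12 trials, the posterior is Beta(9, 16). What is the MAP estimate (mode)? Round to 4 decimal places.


The mode of Beta(a, b) when a > 1 and b > 1 is (a-1)/(a+b-2)
= (9 - 1) / (9 + 16 - 2)
= 8 / 23
= 0.3478

0.3478


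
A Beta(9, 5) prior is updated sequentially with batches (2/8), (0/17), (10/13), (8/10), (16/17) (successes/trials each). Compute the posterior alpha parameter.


Sequential conjugate updating is equivalent to a single batch update.
Total successes across all batches = 36
alpha_posterior = alpha_prior + total_successes = 9 + 36
= 45

45


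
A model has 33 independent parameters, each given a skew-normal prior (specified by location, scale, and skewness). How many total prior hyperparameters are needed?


Each skew-normal prior needs 3 hyperparameters (location, scale, and skewness).
Total = 3 * 33 = 99

99


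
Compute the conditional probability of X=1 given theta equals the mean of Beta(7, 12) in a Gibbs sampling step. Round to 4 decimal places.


Mean of Beta(7, 12) = 0.3684
P(X=1 | theta=0.3684) = 0.3684

0.3684


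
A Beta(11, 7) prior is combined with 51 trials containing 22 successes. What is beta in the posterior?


In conjugate updating:
beta_posterior = beta_prior + (n - k)
= 7 + (51 - 22)
= 7 + 29 = 36

36


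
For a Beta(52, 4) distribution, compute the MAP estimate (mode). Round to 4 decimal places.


MAP = mode = (a-1)/(a+b-2)
= (52-1)/(52+4-2)
= 51/54 = 0.9444

0.9444


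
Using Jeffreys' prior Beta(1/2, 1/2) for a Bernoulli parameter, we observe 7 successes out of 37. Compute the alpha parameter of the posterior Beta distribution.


Conjugate update: Beta(0.5 + k, 0.5 + n - k).
k = 7, n - k = 30
Posterior alpha = 0.5 + k = 0.5 + 7 = 7.5

7.5


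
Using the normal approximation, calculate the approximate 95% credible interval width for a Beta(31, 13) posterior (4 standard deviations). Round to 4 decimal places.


Var(Beta) = 31*13/(44^2 * 45) = 0.0046
SD = 0.068
Width ~ 4*SD = 0.2721

0.2721


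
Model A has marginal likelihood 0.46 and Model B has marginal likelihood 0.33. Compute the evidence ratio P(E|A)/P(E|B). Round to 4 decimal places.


Evidence ratio = P(E|A) / P(E|B)
= 0.46 / 0.33
= 1.3939

1.3939


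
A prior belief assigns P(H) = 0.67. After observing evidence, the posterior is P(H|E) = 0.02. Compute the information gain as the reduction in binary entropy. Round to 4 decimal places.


H(prior) = -0.67*log2(0.67) - 0.33*log2(0.33)
= 0.9149
H(post) = -0.02*log2(0.02) - 0.98*log2(0.98)
= 0.1414
IG = 0.9149 - 0.1414 = 0.7735

0.7735


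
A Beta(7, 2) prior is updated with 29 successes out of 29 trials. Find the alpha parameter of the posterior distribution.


In the Beta-Binomial conjugate update:
alpha_post = alpha_prior + successes
= 7 + 29
= 36

36


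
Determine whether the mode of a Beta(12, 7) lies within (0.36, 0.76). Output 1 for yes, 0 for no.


First find the mode: (a-1)/(a+b-2) = 0.6471
Is 0.6471 in (0.36, 0.76)? 1

1


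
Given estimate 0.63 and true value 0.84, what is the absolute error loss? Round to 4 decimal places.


Absolute error = |estimate - true|
= |-0.21| = 0.21

0.21


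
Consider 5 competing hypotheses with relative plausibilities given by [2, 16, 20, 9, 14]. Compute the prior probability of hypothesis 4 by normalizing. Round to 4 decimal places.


Sum of weights = 2 + 16 + 20 + 9 + 14 = 61
Normalized prior for H4 = 9 / 61
= 0.1475

0.1475


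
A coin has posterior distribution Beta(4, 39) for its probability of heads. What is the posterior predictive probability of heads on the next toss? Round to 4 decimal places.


Posterior predictive = E[theta] = alpha/(alpha+beta)
= 4/43
= 0.093

0.093


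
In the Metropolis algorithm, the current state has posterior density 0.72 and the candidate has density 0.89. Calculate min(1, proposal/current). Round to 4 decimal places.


Ratio = 0.89/0.72 = 1.2361
Acceptance probability = min(1, 1.2361)
= 1.0

1.0


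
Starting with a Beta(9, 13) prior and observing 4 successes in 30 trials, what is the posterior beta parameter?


Posterior beta = prior beta + failures
Failures = 30 - 4 = 26
beta_post = 13 + 26 = 39

39


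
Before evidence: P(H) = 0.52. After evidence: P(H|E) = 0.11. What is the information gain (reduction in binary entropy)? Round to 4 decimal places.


Prior entropy = 0.9988
Posterior entropy = 0.4999
Information gain = 0.9988 - 0.4999 = 0.4989

0.4989


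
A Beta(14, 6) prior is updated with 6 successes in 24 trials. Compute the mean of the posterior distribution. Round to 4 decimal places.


After update: Beta(20, 24)
Mean = 20 / (20 + 24) = 20 / 44
= 0.4545

0.4545


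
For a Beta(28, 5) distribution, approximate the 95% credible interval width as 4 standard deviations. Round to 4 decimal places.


Variance of Beta(a,b) = ab / ((a+b)^2 * (a+b+1))
= 28*5 / ((33)^2 * 34)
= 0.0038
SD = sqrt(0.0038) = 0.0615
Width = 4 * SD = 0.246

0.246


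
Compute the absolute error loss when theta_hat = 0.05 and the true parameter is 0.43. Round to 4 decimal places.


L = |theta_hat - theta_true|
= |0.05 - 0.43| = 0.38

0.38


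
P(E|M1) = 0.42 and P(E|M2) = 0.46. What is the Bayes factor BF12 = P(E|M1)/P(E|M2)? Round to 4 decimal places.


Bayes factor BF12 = P(E|M1) / P(E|M2)
= 0.42 / 0.46
= 0.913

0.913


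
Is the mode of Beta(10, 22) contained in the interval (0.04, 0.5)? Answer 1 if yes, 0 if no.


Mode = (a-1)/(a+b-2) = 9/30 = 0.3
Interval: (0.04, 0.5)
Contains mode? 1

1


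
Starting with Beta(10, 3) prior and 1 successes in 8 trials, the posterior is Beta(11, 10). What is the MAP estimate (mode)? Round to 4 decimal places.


The mode of Beta(a, b) when a > 1 and b > 1 is (a-1)/(a+b-2)
= (11 - 1) / (11 + 10 - 2)
= 10 / 19
= 0.5263

0.5263


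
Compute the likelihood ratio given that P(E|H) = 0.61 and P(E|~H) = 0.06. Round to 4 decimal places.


LR = P(E|H) / P(E|~H)
= 0.61 / 0.06 = 10.1667

10.1667


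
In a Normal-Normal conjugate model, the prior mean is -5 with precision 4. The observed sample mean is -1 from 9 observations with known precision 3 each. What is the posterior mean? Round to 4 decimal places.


Posterior precision = tau0 + n*tau = 4 + 9*3 = 31
Posterior mean = (tau0*mu0 + n*tau*xbar) / posterior_precision
= (4*-5 + 9*3*-1) / 31
= -47 / 31 = -1.5161

-1.5161


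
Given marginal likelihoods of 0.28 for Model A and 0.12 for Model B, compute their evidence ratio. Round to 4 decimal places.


Ratio = ML(A) / ML(B) = 0.28/0.12
= 2.3333

2.3333


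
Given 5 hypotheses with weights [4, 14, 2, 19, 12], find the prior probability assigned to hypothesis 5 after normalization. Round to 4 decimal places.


To normalize, divide each weight by the sum of all weights.
Sum = 51
Prior(H5) = 12/51 = 0.2353

0.2353


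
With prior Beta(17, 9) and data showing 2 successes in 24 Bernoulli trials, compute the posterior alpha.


Conjugate update: alpha_posterior = alpha_prior + k
= 17 + 2 = 19

19


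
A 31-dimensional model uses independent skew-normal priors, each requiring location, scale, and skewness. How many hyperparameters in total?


Per parameter: 3 (location, scale, and skewness).
Total = 31 * 3 = 93

93


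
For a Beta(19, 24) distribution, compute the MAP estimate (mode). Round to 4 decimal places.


MAP = mode = (a-1)/(a+b-2)
= (19-1)/(19+24-2)
= 18/41 = 0.439

0.439


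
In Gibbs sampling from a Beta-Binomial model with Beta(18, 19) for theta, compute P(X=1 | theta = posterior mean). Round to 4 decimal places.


Posterior mean = alpha/(alpha+beta) = 18/37 = 0.4865
P(X=1|theta=mean) = theta = 0.4865

0.4865


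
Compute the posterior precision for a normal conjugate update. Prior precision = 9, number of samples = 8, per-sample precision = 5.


tau_post = tau_0 + n * tau
= 9 + 8 * 5 = 49

49


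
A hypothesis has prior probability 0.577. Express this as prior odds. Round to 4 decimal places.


Odds = P(H) / P(not H) = 0.577 / 0.423
= 1.3641

1.3641


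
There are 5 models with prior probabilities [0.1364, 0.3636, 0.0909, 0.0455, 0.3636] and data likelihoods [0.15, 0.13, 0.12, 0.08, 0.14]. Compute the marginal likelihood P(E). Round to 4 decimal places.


P(E) = sum over models of P(M_i) * P(E|M_i)
= 0.1364*0.15 + 0.3636*0.13 + 0.0909*0.12 + 0.0455*0.08 + 0.3636*0.14
= 0.1332

0.1332


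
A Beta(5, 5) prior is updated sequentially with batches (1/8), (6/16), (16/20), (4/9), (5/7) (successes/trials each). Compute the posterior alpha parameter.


Sequential conjugate updating is equivalent to a single batch update.
Total successes across all batches = 32
alpha_posterior = alpha_prior + total_successes = 5 + 32
= 37

37


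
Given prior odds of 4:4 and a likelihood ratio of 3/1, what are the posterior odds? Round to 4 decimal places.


Posterior odds = prior odds * LR
Prior odds = 4/4 = 1.0
LR = 3/1 = 3.0
Posterior odds = 1.0 * 3.0 = 3.0

3.0


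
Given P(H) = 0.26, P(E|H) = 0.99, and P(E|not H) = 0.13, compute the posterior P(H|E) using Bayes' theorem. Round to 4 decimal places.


By Bayes' theorem: P(H|E) = P(E|H)*P(H) / P(E)
P(E) = P(E|H)*P(H) + P(E|not H)*P(not H)
P(E) = 0.99*0.26 + 0.13*0.74 = 0.3536
P(H|E) = 0.99*0.26 / 0.3536 = 0.7279

0.7279


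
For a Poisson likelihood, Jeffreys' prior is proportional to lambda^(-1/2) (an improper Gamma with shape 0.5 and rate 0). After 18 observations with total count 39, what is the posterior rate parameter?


Jeffreys' prior for Poisson is proportional to lambda^(-1/2).
Posterior is Gamma(0.5 + S, 0 + n) = Gamma(0.5 + 39, 18).
Posterior rate = 0 + n = 18

18.0


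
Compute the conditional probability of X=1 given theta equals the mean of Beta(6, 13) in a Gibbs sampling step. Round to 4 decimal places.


Mean of Beta(6, 13) = 0.3158
P(X=1 | theta=0.3158) = 0.3158

0.3158


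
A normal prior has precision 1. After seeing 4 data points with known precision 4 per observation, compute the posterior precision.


In the conjugate normal model, precisions add:
tau_posterior = tau_prior + n * tau_data
= 1 + 4*4 = 17

17


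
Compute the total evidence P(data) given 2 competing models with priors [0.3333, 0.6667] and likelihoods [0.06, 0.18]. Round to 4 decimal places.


Marginal likelihood = sum P(model_i) * P(data|model_i)
Model 1: 0.3333 * 0.06 = 0.02
Model 2: 0.6667 * 0.18 = 0.12
Total = 0.14

0.14


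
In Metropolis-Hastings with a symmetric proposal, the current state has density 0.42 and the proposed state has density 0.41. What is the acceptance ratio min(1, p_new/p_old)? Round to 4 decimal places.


Ratio = p_new / p_old = 0.41 / 0.42 = 0.9762
Acceptance = min(1, 0.9762) = 0.9762

0.9762
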